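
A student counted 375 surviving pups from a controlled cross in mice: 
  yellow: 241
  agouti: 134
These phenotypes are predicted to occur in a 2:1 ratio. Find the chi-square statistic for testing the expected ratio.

0.972

Expected counts for N = 375 under a 2:1 ratio (total parts = 3):
  yellow: 375 × 2/3 = 250
  agouti: 375 × 1/3 = 125
χ² = Σ (O − E)² / E
  yellow: (241 − 250)² / 250 = 0.3240
  agouti: (134 − 125)² / 125 = 0.6480
χ² = 0.3240 + 0.6480 = 0.972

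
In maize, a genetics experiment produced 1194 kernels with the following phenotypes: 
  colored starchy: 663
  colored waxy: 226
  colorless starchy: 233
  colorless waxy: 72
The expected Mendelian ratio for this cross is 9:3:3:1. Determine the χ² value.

0.595

Expected counts for N = 1194 under a 9:3:3:1 ratio (total parts = 16):
  colored starchy: 1194 × 9/16 = 671.625
  colored waxy: 1194 × 3/16 = 223.875
  colorless starchy: 1194 × 3/16 = 223.875
  colorless waxy: 1194 × 1/16 = 74.625
χ² = Σ (O − E)² / E
  colored starchy: (663 − 671.625)² / 671.625 = 0.1108
  colored waxy: (226 − 223.875)² / 223.875 = 0.0202
  colorless starchy: (233 − 223.875)² / 223.875 = 0.3719
  colorless waxy: (72 − 74.625)² / 74.625 = 0.0923
χ² = 0.1108 + 0.0202 + 0.3719 + 0.0923 = 0.5952 ≈ 0.595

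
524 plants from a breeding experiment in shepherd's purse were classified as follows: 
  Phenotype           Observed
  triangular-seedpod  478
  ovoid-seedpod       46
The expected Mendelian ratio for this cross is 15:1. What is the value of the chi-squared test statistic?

The 15:1 ratio has 16 parts, so with N = 524 the expected counts are:
  triangular-seedpod: 524 × 15/16 = 491.25
  ovoid-seedpod: 524 × 1/16 = 32.75
χ² = Σ (O − E)² / E
  triangular-seedpod: (478 − 491.25)² / 491.25 = 0.3574
  ovoid-seedpod: (46 − 32.75)² / 32.75 = 5.3607
χ² = 0.3574 + 5.3607 = 5.7181 ≈ 5.718

5.718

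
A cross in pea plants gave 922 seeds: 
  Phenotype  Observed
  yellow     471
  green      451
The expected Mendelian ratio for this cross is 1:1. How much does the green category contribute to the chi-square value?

Under the 1:1 hypothesis (Σ ratio = 2, N = 922):
  yellow: 922 × 1/2 = 461
  green: 922 × 1/2 = 461
Contribution of green: (451 − 461)² / 461 = 0.2169

0.217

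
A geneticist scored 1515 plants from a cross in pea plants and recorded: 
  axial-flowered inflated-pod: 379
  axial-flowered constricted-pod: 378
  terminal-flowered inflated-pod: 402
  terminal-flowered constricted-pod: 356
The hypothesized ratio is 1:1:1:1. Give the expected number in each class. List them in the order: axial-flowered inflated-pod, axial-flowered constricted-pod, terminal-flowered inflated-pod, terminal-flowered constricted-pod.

378.75, 378.75, 378.75, 378.75

Total ratio parts = 4. Expected numbers out of 1515:
  axial-flowered inflated-pod: 1515 × 1/4 = 378.75
  axial-flowered constricted-pod: 1515 × 1/4 = 378.75
  terminal-flowered inflated-pod: 1515 × 1/4 = 378.75
  terminal-flowered constricted-pod: 1515 × 1/4 = 378.75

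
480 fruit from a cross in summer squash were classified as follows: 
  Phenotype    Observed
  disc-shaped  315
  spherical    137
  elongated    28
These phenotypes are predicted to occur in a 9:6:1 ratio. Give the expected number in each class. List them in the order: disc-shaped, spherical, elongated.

Under the 9:6:1 hypothesis (Σ ratio = 16, N = 480):
  disc-shaped: 480 × 9/16 = 270
  spherical: 480 × 6/16 = 180
  elongated: 480 × 1/16 = 30

270, 180, 30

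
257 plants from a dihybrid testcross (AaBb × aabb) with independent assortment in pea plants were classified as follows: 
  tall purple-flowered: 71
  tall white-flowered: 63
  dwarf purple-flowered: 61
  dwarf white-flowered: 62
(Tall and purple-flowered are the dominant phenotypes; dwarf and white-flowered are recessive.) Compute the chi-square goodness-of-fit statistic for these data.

0.977

A dihybrid testcross with independent assortment gives a 1:1:1:1 ratio.
Expected counts for N = 257 under a 1:1:1:1 ratio (total parts = 4):
  tall purple-flowered: 257 × 1/4 = 64.25
  tall white-flowered: 257 × 1/4 = 64.25
  dwarf purple-flowered: 257 × 1/4 = 64.25
  dwarf white-flowered: 257 × 1/4 = 64.25
χ² = Σ (O − E)² / E
  tall purple-flowered: (71 − 64.25)² / 64.25 = 0.7091
  tall white-flowered: (63 − 64.25)² / 64.25 = 0.0243
  dwarf purple-flowered: (61 − 64.25)² / 64.25 = 0.1644
  dwarf white-flowered: (62 − 64.25)² / 64.25 = 0.0788
χ² = 0.7091 + 0.0243 + 0.1644 + 0.0788 = 0.9766 ≈ 0.977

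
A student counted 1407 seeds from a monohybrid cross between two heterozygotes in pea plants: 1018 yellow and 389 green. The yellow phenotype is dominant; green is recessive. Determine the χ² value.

For a monohybrid cross between heterozygotes with complete dominance, the expected phenotypic ratio is 3:1.
Expected counts for N = 1407 under a 3:1 ratio (total parts = 4):
  yellow: 1407 × 3/4 = 1055.25
  green: 1407 × 1/4 = 351.75
χ² = Σ (O − E)² / E
  yellow: (1018 − 1055.25)² / 1055.25 = 1.3149
  green: (389 − 351.75)² / 351.75 = 3.9447
χ² = 1.3149 + 3.9447 = 5.2596 ≈ 5.260

5.260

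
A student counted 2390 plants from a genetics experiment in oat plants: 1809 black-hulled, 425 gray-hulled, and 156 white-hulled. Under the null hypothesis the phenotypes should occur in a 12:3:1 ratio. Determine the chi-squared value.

The 12:3:1 ratio has 16 parts, so with N = 2390 the expected counts are:
  black-hulled: 2390 × 12/16 = 1792.5
  gray-hulled: 2390 × 3/16 = 448.125
  white-hulled: 2390 × 1/16 = 149.375
χ² = Σ (O − E)² / E
  black-hulled: (1809 − 1792.5)² / 1792.5 = 0.1519
  gray-hulled: (425 − 448.125)² / 448.125 = 1.1933
  white-hulled: (156 − 149.375)² / 149.375 = 0.2938
χ² = 0.1519 + 1.1933 + 0.2938 = 1.639

1.639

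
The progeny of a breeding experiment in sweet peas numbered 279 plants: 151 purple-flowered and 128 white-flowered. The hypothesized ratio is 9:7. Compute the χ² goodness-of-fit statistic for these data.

0.513

Expected counts for N = 279 under a 9:7 ratio (total parts = 16):
  purple-flowered: 279 × 9/16 = 156.9375
  white-flowered: 279 × 7/16 = 122.0625
χ² = Σ (O − E)² / E
  purple-flowered: (151 − 156.9375)² / 156.9375 = 0.2246
  white-flowered: (128 − 122.0625)² / 122.0625 = 0.2888
χ² = 0.2246 + 0.2888 = 0.5134 ≈ 0.513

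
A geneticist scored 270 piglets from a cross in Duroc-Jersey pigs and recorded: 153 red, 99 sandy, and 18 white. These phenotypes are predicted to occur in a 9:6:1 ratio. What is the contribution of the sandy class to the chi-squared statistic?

Under the 9:6:1 hypothesis (Σ ratio = 16, N = 270):
  red: 270 × 9/16 = 151.875
  sandy: 270 × 6/16 = 101.25
  white: 270 × 1/16 = 16.875
Contribution of sandy: (99 − 101.25)² / 101.25 = 0.0500

0.050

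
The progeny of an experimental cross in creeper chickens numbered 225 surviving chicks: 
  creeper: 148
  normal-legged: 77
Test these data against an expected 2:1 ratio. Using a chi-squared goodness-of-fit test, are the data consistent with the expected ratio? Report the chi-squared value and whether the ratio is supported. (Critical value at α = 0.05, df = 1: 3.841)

Under the 2:1 hypothesis (Σ ratio = 3, N = 225):
  creeper: 225 × 2/3 = 150
  normal-legged: 225 × 1/3 = 75
χ² = Σ (O − E)² / E
  creeper: (148 − 150)² / 150 = 0.0267
  normal-legged: (77 − 75)² / 75 = 0.0533
χ² = 0.0267 + 0.0533 = 0.080
Degrees of freedom = 2 − 1 = 1; critical value at α = 0.05 is 3.841.
Since 0.080 < 3.841, we fail to reject the null hypothesis — the data are consistent with the 2:1 ratio.

0.080; consistent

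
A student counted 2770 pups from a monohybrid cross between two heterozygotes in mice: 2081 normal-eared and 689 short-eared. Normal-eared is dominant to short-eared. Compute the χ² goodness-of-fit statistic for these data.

For a monohybrid cross between heterozygotes with complete dominance, the expected phenotypic ratio is 3:1.
The 3:1 ratio has 4 parts, so with N = 2770 the expected counts are:
  normal-eared: 2770 × 3/4 = 2077.5
  short-eared: 2770 × 1/4 = 692.5
χ² = Σ (O − E)² / E
  normal-eared: (2081 − 2077.5)² / 2077.5 = 0.0059
  short-eared: (689 − 692.5)² / 692.5 = 0.0177
χ² = 0.0059 + 0.0177 = 0.0236 ≈ 0.024

0.024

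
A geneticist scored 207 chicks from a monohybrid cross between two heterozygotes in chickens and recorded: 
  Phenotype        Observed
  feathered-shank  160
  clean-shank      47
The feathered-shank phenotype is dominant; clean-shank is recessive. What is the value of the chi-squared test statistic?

0.581

For a monohybrid cross between heterozygotes with complete dominance, the expected phenotypic ratio is 3:1.
The 3:1 ratio has 4 parts, so with N = 207 the expected counts are:
  feathered-shank: 207 × 3/4 = 155.25
  clean-shank: 207 × 1/4 = 51.75
χ² = Σ (O − E)² / E
  feathered-shank: (160 − 155.25)² / 155.25 = 0.1453
  clean-shank: (47 − 51.75)² / 51.75 = 0.4360
χ² = 0.1453 + 0.4360 = 0.5813 ≈ 0.581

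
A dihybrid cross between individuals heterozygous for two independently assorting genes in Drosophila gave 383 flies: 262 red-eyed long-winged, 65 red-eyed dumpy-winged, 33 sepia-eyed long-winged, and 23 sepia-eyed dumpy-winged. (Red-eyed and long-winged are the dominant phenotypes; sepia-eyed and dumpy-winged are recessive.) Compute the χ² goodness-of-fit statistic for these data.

31.724

A dihybrid F₂ with independent assortment and complete dominance at both loci gives a 9:3:3:1 phenotypic ratio.
The 9:3:3:1 ratio has 16 parts, so with N = 383 the expected counts are:
  red-eyed long-winged: 383 × 9/16 = 215.4375
  red-eyed dumpy-winged: 383 × 3/16 = 71.8125
  sepia-eyed long-winged: 383 × 3/16 = 71.8125
  sepia-eyed dumpy-winged: 383 × 1/16 = 23.9375
χ² = Σ (O − E)² / E
  red-eyed long-winged: (262 − 215.4375)² / 215.4375 = 10.0636
  red-eyed dumpy-winged: (65 − 71.8125)² / 71.8125 = 0.6463
  sepia-eyed long-winged: (33 − 71.8125)² / 71.8125 = 20.9770
  sepia-eyed dumpy-winged: (23 − 23.9375)² / 23.9375 = 0.0367
χ² = 10.0636 + 0.6463 + 20.9770 + 0.0367 = 31.7236 ≈ 31.724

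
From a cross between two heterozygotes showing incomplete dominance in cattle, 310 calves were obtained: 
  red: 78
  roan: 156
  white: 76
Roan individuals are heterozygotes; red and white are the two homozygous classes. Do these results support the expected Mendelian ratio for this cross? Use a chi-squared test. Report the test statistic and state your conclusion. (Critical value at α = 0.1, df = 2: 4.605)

0.039; consistent

With incomplete dominance, a heterozygote × heterozygote cross gives a 1:2:1 phenotypic ratio.
Total ratio parts = 4. Expected numbers out of 310:
  red: 310 × 1/4 = 77.5
  roan: 310 × 2/4 = 155
  white: 310 × 1/4 = 77.5
χ² = Σ (O − E)² / E
  red: (78 − 77.5)² / 77.5 = 0.0032
  roan: (156 − 155)² / 155 = 0.0065
  white: (76 − 77.5)² / 77.5 = 0.0290
χ² = 0.0032 + 0.0065 + 0.0290 = 0.0387 ≈ 0.039
Degrees of freedom = 3 − 1 = 2; critical value at α = 0.1 is 4.605.
Since 0.039 < 4.605, we fail to reject the null hypothesis — the data are consistent with the 1:2:1 ratio.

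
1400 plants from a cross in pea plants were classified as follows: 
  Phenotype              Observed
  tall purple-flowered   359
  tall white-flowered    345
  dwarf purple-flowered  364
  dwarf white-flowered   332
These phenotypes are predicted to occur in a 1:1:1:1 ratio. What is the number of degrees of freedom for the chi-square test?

A goodness-of-fit test with 4 phenotype classes has df = 4 − 1 = 3.

3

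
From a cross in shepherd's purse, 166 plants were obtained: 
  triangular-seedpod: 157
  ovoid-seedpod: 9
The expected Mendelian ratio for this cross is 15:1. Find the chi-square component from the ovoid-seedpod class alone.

Expected counts for N = 166 under a 15:1 ratio (total parts = 16):
  triangular-seedpod: 166 × 15/16 = 155.625
  ovoid-seedpod: 166 × 1/16 = 10.375
Contribution of ovoid-seedpod: (9 − 10.375)² / 10.375 = 0.1822

0.182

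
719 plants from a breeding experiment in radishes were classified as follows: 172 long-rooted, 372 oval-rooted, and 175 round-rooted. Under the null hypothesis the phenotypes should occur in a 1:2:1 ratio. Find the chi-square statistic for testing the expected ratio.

The 1:2:1 ratio has 4 parts, so with N = 719 the expected counts are:
  long-rooted: 719 × 1/4 = 179.75
  oval-rooted: 719 × 2/4 = 359.5
  round-rooted: 719 × 1/4 = 179.75
χ² = Σ (O − E)² / E
  long-rooted: (172 − 179.75)² / 179.75 = 0.3341
  oval-rooted: (372 − 359.5)² / 359.5 = 0.4346
  round-rooted: (175 − 179.75)² / 179.75 = 0.1255
χ² = 0.3341 + 0.4346 + 0.1255 = 0.8942 ≈ 0.894

0.894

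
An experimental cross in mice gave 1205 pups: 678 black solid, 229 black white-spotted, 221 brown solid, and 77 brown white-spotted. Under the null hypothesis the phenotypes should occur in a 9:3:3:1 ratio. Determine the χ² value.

Under the 9:3:3:1 hypothesis (Σ ratio = 16, N = 1205):
  black solid: 1205 × 9/16 = 677.8125
  black white-spotted: 1205 × 3/16 = 225.9375
  brown solid: 1205 × 3/16 = 225.9375
  brown white-spotted: 1205 × 1/16 = 75.3125
χ² = Σ (O − E)² / E
  black solid: (678 − 677.8125)² / 677.8125 = 0.0001
  black white-spotted: (229 − 225.9375)² / 225.9375 = 0.0415
  brown solid: (221 − 225.9375)² / 225.9375 = 0.1079
  brown white-spotted: (77 − 75.3125)² / 75.3125 = 0.0378
χ² = 0.0001 + 0.0415 + 0.1079 + 0.0378 = 0.1873 ≈ 0.187

0.187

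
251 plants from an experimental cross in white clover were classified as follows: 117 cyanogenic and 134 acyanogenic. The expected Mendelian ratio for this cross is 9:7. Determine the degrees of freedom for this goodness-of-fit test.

A goodness-of-fit test with 2 phenotype classes has df = 2 − 1 = 1.

1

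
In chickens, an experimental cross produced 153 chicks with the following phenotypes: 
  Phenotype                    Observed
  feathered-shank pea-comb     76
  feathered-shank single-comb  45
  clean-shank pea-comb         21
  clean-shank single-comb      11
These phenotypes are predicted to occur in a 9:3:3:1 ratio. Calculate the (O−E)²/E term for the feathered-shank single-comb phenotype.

Under the 9:3:3:1 hypothesis (Σ ratio = 16, N = 153):
  feathered-shank pea-comb: 153 × 9/16 = 86.0625
  feathered-shank single-comb: 153 × 3/16 = 28.6875
  clean-shank pea-comb: 153 × 3/16 = 28.6875
  clean-shank single-comb: 153 × 1/16 = 9.5625
Contribution of feathered-shank single-comb: (45 − 28.6875)² / 28.6875 = 9.2757

9.276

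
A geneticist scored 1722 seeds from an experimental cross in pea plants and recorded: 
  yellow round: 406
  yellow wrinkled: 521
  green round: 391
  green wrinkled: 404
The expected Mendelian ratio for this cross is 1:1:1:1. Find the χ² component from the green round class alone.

3.624

Total ratio parts = 4. Expected numbers out of 1722:
  yellow round: 1722 × 1/4 = 430.5
  yellow wrinkled: 1722 × 1/4 = 430.5
  green round: 1722 × 1/4 = 430.5
  green wrinkled: 1722 × 1/4 = 430.5
Contribution of green round: (391 − 430.5)² / 430.5 = 3.6243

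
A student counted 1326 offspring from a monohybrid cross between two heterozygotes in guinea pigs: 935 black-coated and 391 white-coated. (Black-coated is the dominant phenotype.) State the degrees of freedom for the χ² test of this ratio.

For a monohybrid cross between heterozygotes with complete dominance, the expected phenotypic ratio is 3:1.
A goodness-of-fit test with 2 phenotype classes has df = 2 − 1 = 1.

1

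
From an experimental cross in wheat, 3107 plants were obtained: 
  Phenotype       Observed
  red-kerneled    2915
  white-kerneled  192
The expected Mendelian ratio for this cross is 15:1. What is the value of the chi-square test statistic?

0.026

The 15:1 ratio has 16 parts, so with N = 3107 the expected counts are:
  red-kerneled: 3107 × 15/16 = 2912.8125
  white-kerneled: 3107 × 1/16 = 194.1875
χ² = Σ (O − E)² / E
  red-kerneled: (2915 − 2912.8125)² / 2912.8125 = 0.0016
  white-kerneled: (192 − 194.1875)² / 194.1875 = 0.0246
χ² = 0.0016 + 0.0246 = 0.0262 ≈ 0.026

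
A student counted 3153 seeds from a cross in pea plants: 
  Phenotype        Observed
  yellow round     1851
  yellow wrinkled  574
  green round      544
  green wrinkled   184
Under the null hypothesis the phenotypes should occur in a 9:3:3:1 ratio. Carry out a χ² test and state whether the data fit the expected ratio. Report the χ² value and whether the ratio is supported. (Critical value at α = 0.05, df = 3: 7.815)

Total ratio parts = 16. Expected numbers out of 3153:
  yellow round: 3153 × 9/16 = 1773.5625
  yellow wrinkled: 3153 × 3/16 = 591.1875
  green round: 3153 × 3/16 = 591.1875
  green wrinkled: 3153 × 1/16 = 197.0625
χ² = Σ (O − E)² / E
  yellow round: (1851 − 1773.5625)² / 1773.5625 = 3.3811
  yellow wrinkled: (574 − 591.1875)² / 591.1875 = 0.4997
  green round: (544 − 591.1875)² / 591.1875 = 3.7664
  green wrinkled: (184 − 197.0625)² / 197.0625 = 0.8659
χ² = 3.3811 + 0.4997 + 3.7664 + 0.8659 = 8.5131 ≈ 8.513
Degrees of freedom = 4 − 1 = 3; critical value at α = 0.05 is 7.815.
Since 8.513 > 7.815, we reject the null hypothesis — the data do not fit the 9:3:3:1 ratio.

8.513; not consistent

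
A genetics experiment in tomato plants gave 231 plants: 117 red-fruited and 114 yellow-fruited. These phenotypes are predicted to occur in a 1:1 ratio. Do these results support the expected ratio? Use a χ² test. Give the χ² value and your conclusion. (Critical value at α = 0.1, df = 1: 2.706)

Total ratio parts = 2. Expected numbers out of 231:
  red-fruited: 231 × 1/2 = 115.5
  yellow-fruited: 231 × 1/2 = 115.5
χ² = Σ (O − E)² / E
  red-fruited: (117 − 115.5)² / 115.5 = 0.0195
  yellow-fruited: (114 − 115.5)² / 115.5 = 0.0195
χ² = 0.0195 + 0.0195 = 0.039
Degrees of freedom = 2 − 1 = 1; critical value at α = 0.1 is 2.706.
Since 0.039 < 2.706, we fail to reject the null hypothesis — the data are consistent with the 1:1 ratio.

0.039; consistent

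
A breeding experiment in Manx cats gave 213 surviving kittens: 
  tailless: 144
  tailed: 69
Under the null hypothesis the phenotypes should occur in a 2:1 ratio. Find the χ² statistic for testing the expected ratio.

Under the 2:1 hypothesis (Σ ratio = 3, N = 213):
  tailless: 213 × 2/3 = 142
  tailed: 213 × 1/3 = 71
χ² = Σ (O − E)² / E
  tailless: (144 − 142)² / 142 = 0.0282
  tailed: (69 − 71)² / 71 = 0.0563
χ² = 0.0282 + 0.0563 = 0.0845 ≈ 0.085

0.085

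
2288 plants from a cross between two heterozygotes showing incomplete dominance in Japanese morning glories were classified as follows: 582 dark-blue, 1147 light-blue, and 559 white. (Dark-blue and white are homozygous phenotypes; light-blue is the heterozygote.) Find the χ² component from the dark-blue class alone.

0.175

With incomplete dominance, a heterozygote × heterozygote cross gives a 1:2:1 phenotypic ratio.
Under the 1:2:1 hypothesis (Σ ratio = 4, N = 2288):
  dark-blue: 2288 × 1/4 = 572
  light-blue: 2288 × 2/4 = 1144
  white: 2288 × 1/4 = 572
Contribution of dark-blue: (582 − 572)² / 572 = 0.1748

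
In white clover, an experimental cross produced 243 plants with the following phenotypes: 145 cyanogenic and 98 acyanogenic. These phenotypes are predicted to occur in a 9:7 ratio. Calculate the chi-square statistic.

1.155

The 9:7 ratio has 16 parts, so with N = 243 the expected counts are:
  cyanogenic: 243 × 9/16 = 136.6875
  acyanogenic: 243 × 7/16 = 106.3125
χ² = Σ (O − E)² / E
  cyanogenic: (145 − 136.6875)² / 136.6875 = 0.5055
  acyanogenic: (98 − 106.3125)² / 106.3125 = 0.6499
χ² = 0.5055 + 0.6499 = 1.1554 ≈ 1.155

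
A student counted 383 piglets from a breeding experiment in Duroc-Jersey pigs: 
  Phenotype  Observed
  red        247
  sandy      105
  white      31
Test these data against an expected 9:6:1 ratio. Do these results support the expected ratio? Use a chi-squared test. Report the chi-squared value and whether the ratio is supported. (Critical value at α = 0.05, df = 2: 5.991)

Total ratio parts = 16. Expected numbers out of 383:
  red: 383 × 9/16 = 215.4375
  sandy: 383 × 6/16 = 143.625
  white: 383 × 1/16 = 23.9375
χ² = Σ (O − E)² / E
  red: (247 − 215.4375)² / 215.4375 = 4.6240
  sandy: (105 − 143.625)² / 143.625 = 10.3874
  white: (31 − 23.9375)² / 23.9375 = 2.0837
χ² = 4.6240 + 10.3874 + 2.0837 = 17.0951 ≈ 17.095
Degrees of freedom = 3 − 1 = 2; critical value at α = 0.05 is 5.991.
Since 17.095 > 5.991, we reject the null hypothesis — the data do not fit the 9:6:1 ratio.

17.095; not consistent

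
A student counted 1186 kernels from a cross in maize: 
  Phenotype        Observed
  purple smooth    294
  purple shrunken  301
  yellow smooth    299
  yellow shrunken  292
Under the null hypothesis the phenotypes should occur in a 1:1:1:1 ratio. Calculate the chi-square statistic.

Expected counts for N = 1186 under a 1:1:1:1 ratio (total parts = 4):
  purple smooth: 1186 × 1/4 = 296.5
  purple shrunken: 1186 × 1/4 = 296.5
  yellow smooth: 1186 × 1/4 = 296.5
  yellow shrunken: 1186 × 1/4 = 296.5
χ² = Σ (O − E)² / E
  purple smooth: (294 − 296.5)² / 296.5 = 0.0211
  purple shrunken: (301 − 296.5)² / 296.5 = 0.0683
  yellow smooth: (299 − 296.5)² / 296.5 = 0.0211
  yellow shrunken: (292 − 296.5)² / 296.5 = 0.0683
χ² = 0.0211 + 0.0683 + 0.0211 + 0.0683 = 0.1788 ≈ 0.179

0.179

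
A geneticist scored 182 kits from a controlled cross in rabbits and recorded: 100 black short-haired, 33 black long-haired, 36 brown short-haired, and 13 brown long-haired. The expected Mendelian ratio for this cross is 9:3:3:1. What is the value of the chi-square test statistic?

Expected counts for N = 182 under a 9:3:3:1 ratio (total parts = 16):
  black short-haired: 182 × 9/16 = 102.375
  black long-haired: 182 × 3/16 = 34.125
  brown short-haired: 182 × 3/16 = 34.125
  brown long-haired: 182 × 1/16 = 11.375
χ² = Σ (O − E)² / E
  black short-haired: (100 − 102.375)² / 102.375 = 0.0551
  black long-haired: (33 − 34.125)² / 34.125 = 0.0371
  brown short-haired: (36 − 34.125)² / 34.125 = 0.1030
  brown long-haired: (13 − 11.375)² / 11.375 = 0.2321
χ² = 0.0551 + 0.0371 + 0.1030 + 0.2321 = 0.4273 ≈ 0.427

0.427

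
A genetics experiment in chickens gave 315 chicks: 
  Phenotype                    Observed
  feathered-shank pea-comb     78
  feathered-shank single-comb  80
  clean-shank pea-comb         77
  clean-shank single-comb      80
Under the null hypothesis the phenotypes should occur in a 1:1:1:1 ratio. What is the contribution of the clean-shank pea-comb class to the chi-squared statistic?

Expected counts for N = 315 under a 1:1:1:1 ratio (total parts = 4):
  feathered-shank pea-comb: 315 × 1/4 = 78.75
  feathered-shank single-comb: 315 × 1/4 = 78.75
  clean-shank pea-comb: 315 × 1/4 = 78.75
  clean-shank single-comb: 315 × 1/4 = 78.75
Contribution of clean-shank pea-comb: (77 − 78.75)² / 78.75 = 0.0389

0.039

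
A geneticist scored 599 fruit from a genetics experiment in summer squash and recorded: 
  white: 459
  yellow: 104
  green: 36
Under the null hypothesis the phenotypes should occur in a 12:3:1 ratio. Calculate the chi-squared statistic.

0.882

The 12:3:1 ratio has 16 parts, so with N = 599 the expected counts are:
  white: 599 × 12/16 = 449.25
  yellow: 599 × 3/16 = 112.3125
  green: 599 × 1/16 = 37.4375
χ² = Σ (O − E)² / E
  white: (459 − 449.25)² / 449.25 = 0.2116
  yellow: (104 − 112.3125)² / 112.3125 = 0.6152
  green: (36 − 37.4375)² / 37.4375 = 0.0552
χ² = 0.2116 + 0.6152 + 0.0552 = 0.882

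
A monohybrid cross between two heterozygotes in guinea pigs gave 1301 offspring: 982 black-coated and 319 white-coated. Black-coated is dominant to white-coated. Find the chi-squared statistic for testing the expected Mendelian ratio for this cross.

For a monohybrid cross between heterozygotes with complete dominance, the expected phenotypic ratio is 3:1.
The 3:1 ratio has 4 parts, so with N = 1301 the expected counts are:
  black-coated: 1301 × 3/4 = 975.75
  white-coated: 1301 × 1/4 = 325.25
χ² = Σ (O − E)² / E
  black-coated: (982 − 975.75)² / 975.75 = 0.0400
  white-coated: (319 − 325.25)² / 325.25 = 0.1201
χ² = 0.0400 + 0.1201 = 0.1601 ≈ 0.160

0.160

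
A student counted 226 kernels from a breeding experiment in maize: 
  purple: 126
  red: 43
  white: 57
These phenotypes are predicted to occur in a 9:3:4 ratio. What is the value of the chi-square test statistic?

Expected counts for N = 226 under a 9:3:4 ratio (total parts = 16):
  purple: 226 × 9/16 = 127.125
  red: 226 × 3/16 = 42.375
  white: 226 × 4/16 = 56.5
χ² = Σ (O − E)² / E
  purple: (126 − 127.125)² / 127.125 = 0.0100
  red: (43 − 42.375)² / 42.375 = 0.0092
  white: (57 − 56.5)² / 56.5 = 0.0044
χ² = 0.0100 + 0.0092 + 0.0044 = 0.0236 ≈ 0.024

0.024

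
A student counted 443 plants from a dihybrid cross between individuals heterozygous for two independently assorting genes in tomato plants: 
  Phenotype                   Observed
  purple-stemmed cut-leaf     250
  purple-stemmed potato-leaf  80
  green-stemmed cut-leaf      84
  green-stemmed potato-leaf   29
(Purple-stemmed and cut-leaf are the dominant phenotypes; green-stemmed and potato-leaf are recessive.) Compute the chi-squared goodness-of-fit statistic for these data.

0.188

A dihybrid F₂ with independent assortment and complete dominance at both loci gives a 9:3:3:1 phenotypic ratio.
Total ratio parts = 16. Expected numbers out of 443:
  purple-stemmed cut-leaf: 443 × 9/16 = 249.1875
  purple-stemmed potato-leaf: 443 × 3/16 = 83.0625
  green-stemmed cut-leaf: 443 × 3/16 = 83.0625
  green-stemmed potato-leaf: 443 × 1/16 = 27.6875
χ² = Σ (O − E)² / E
  purple-stemmed cut-leaf: (250 − 249.1875)² / 249.1875 = 0.0026
  purple-stemmed potato-leaf: (80 − 83.0625)² / 83.0625 = 0.1129
  green-stemmed cut-leaf: (84 − 83.0625)² / 83.0625 = 0.0106
  green-stemmed potato-leaf: (29 − 27.6875)² / 27.6875 = 0.0622
χ² = 0.0026 + 0.1129 + 0.0106 + 0.0622 = 0.1883 ≈ 0.188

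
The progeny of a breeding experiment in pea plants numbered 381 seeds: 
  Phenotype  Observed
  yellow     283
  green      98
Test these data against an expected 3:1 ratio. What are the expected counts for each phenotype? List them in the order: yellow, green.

285.75, 95.25

Total ratio parts = 4. Expected numbers out of 381:
  yellow: 381 × 3/4 = 285.75
  green: 381 × 1/4 = 95.25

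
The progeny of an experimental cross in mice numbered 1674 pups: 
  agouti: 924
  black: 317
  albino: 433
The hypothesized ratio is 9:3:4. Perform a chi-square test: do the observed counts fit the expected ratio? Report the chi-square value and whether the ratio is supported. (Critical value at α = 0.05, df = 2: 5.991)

Expected counts for N = 1674 under a 9:3:4 ratio (total parts = 16):
  agouti: 1674 × 9/16 = 941.625
  black: 1674 × 3/16 = 313.875
  albino: 1674 × 4/16 = 418.5
χ² = Σ (O − E)² / E
  agouti: (924 − 941.625)² / 941.625 = 0.3299
  black: (317 − 313.875)² / 313.875 = 0.0311
  albino: (433 − 418.5)² / 418.5 = 0.5024
χ² = 0.3299 + 0.0311 + 0.5024 = 0.8634 ≈ 0.863
Degrees of freedom = 3 − 1 = 2; critical value at α = 0.05 is 5.991.
Since 0.863 < 5.991, we fail to reject the null hypothesis — the data are consistent with the 9:3:4 ratio.

0.863; consistent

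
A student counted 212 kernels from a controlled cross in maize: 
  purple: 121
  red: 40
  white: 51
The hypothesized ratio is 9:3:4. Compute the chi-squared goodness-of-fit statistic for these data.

The 9:3:4 ratio has 16 parts, so with N = 212 the expected counts are:
  purple: 212 × 9/16 = 119.25
  red: 212 × 3/16 = 39.75
  white: 212 × 4/16 = 53
χ² = Σ (O − E)² / E
  purple: (121 − 119.25)² / 119.25 = 0.0257
  red: (40 − 39.75)² / 39.75 = 0.0016
  white: (51 − 53)² / 53 = 0.0755
χ² = 0.0257 + 0.0016 + 0.0755 = 0.1028 ≈ 0.103

0.103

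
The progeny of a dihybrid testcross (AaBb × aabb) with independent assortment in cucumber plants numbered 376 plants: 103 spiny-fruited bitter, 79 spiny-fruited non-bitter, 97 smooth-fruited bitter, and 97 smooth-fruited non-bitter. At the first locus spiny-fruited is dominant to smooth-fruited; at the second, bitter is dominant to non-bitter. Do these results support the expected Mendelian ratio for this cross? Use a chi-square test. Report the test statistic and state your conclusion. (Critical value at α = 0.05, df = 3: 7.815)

A dihybrid testcross with independent assortment gives a 1:1:1:1 ratio.
Expected counts for N = 376 under a 1:1:1:1 ratio (total parts = 4):
  spiny-fruited bitter: 376 × 1/4 = 94
  spiny-fruited non-bitter: 376 × 1/4 = 94
  smooth-fruited bitter: 376 × 1/4 = 94
  smooth-fruited non-bitter: 376 × 1/4 = 94
χ² = Σ (O − E)² / E
  spiny-fruited bitter: (103 − 94)² / 94 = 0.8617
  spiny-fruited non-bitter: (79 − 94)² / 94 = 2.3936
  smooth-fruited bitter: (97 − 94)² / 94 = 0.0957
  smooth-fruited non-bitter: (97 − 94)² / 94 = 0.0957
χ² = 0.8617 + 2.3936 + 0.0957 + 0.0957 = 3.4467 ≈ 3.447
Degrees of freedom = 4 − 1 = 3; critical value at α = 0.05 is 7.815.
Since 3.447 < 7.815, we fail to reject the null hypothesis — the data are consistent with the 1:1:1:1 ratio.

3.447; consistent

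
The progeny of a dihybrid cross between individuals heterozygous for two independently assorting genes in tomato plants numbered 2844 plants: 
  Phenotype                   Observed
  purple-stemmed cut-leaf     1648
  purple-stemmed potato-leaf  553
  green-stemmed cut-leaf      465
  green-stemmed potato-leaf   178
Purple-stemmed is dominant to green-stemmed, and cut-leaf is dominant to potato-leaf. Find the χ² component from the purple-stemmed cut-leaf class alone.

A dihybrid F₂ with independent assortment and complete dominance at both loci gives a 9:3:3:1 phenotypic ratio.
The 9:3:3:1 ratio has 16 parts, so with N = 2844 the expected counts are:
  purple-stemmed cut-leaf: 2844 × 9/16 = 1599.75
  purple-stemmed potato-leaf: 2844 × 3/16 = 533.25
  green-stemmed cut-leaf: 2844 × 3/16 = 533.25
  green-stemmed potato-leaf: 2844 × 1/16 = 177.75
Contribution of purple-stemmed cut-leaf: (1648 − 1599.75)² / 1599.75 = 1.4553

1.455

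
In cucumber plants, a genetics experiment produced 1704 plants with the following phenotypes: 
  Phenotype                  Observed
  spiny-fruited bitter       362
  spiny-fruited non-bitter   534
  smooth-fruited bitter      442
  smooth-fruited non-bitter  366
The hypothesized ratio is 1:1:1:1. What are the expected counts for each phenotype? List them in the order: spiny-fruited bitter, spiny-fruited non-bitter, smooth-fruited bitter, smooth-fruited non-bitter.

Total ratio parts = 4. Expected numbers out of 1704:
  spiny-fruited bitter: 1704 × 1/4 = 426
  spiny-fruited non-bitter: 1704 × 1/4 = 426
  smooth-fruited bitter: 1704 × 1/4 = 426
  smooth-fruited non-bitter: 1704 × 1/4 = 426

426, 426, 426, 426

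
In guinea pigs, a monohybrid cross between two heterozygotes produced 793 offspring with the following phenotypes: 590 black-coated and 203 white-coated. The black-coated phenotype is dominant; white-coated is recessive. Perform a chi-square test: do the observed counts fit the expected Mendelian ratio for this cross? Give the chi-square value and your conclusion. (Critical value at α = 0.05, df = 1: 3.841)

0.152; consistent

For a monohybrid cross between heterozygotes with complete dominance, the expected phenotypic ratio is 3:1.
Expected counts for N = 793 under a 3:1 ratio (total parts = 4):
  black-coated: 793 × 3/4 = 594.75
  white-coated: 793 × 1/4 = 198.25
χ² = Σ (O − E)² / E
  black-coated: (590 − 594.75)² / 594.75 = 0.0379
  white-coated: (203 − 198.25)² / 198.25 = 0.1138
χ² = 0.0379 + 0.1138 = 0.1517 ≈ 0.152
Degrees of freedom = 2 − 1 = 1; critical value at α = 0.05 is 3.841.
Since 0.152 < 3.841, we fail to reject the null hypothesis — the data are consistent with the 3:1 ratio.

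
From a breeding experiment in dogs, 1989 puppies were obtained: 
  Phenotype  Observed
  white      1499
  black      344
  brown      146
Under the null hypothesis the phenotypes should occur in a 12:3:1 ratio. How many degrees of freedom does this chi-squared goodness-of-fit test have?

2

A goodness-of-fit test with 3 phenotype classes has df = 3 − 1 = 2.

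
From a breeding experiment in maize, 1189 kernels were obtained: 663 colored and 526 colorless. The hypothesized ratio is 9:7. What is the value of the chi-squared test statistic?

Under the 9:7 hypothesis (Σ ratio = 16, N = 1189):
  colored: 1189 × 9/16 = 668.8125
  colorless: 1189 × 7/16 = 520.1875
χ² = Σ (O − E)² / E
  colored: (663 − 668.8125)² / 668.8125 = 0.0505
  colorless: (526 − 520.1875)² / 520.1875 = 0.0649
χ² = 0.0505 + 0.0649 = 0.1154 ≈ 0.115

0.115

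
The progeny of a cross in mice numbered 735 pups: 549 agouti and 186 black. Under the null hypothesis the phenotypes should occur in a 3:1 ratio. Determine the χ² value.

Total ratio parts = 4. Expected numbers out of 735:
  agouti: 735 × 3/4 = 551.25
  black: 735 × 1/4 = 183.75
χ² = Σ (O − E)² / E
  agouti: (549 − 551.25)² / 551.25 = 0.0092
  black: (186 − 183.75)² / 183.75 = 0.0276
χ² = 0.0092 + 0.0276 = 0.0368 ≈ 0.037

0.037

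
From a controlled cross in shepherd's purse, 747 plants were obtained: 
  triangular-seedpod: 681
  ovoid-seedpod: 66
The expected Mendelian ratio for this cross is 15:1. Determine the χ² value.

8.521

Total ratio parts = 16. Expected numbers out of 747:
  triangular-seedpod: 747 × 15/16 = 700.3125
  ovoid-seedpod: 747 × 1/16 = 46.6875
χ² = Σ (O − E)² / E
  triangular-seedpod: (681 − 700.3125)² / 700.3125 = 0.5326
  ovoid-seedpod: (66 − 46.6875)² / 46.6875 = 7.9887
χ² = 0.5326 + 7.9887 = 8.5213 ≈ 8.521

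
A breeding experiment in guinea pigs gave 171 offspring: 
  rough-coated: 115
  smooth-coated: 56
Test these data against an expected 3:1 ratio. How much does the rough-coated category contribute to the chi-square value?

Expected counts for N = 171 under a 3:1 ratio (total parts = 4):
  rough-coated: 171 × 3/4 = 128.25
  smooth-coated: 171 × 1/4 = 42.75
Contribution of rough-coated: (115 − 128.25)² / 128.25 = 1.3689

1.369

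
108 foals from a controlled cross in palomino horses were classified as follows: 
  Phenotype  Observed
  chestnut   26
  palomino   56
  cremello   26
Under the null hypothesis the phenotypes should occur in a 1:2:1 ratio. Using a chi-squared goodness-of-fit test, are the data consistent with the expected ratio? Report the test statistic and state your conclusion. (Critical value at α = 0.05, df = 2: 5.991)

0.148; consistent

Total ratio parts = 4. Expected numbers out of 108:
  chestnut: 108 × 1/4 = 27
  palomino: 108 × 2/4 = 54
  cremello: 108 × 1/4 = 27
χ² = Σ (O − E)² / E
  chestnut: (26 − 27)² / 27 = 0.0370
  palomino: (56 − 54)² / 54 = 0.0741
  cremello: (26 − 27)² / 27 = 0.0370
χ² = 0.0370 + 0.0741 + 0.0370 = 0.1481 ≈ 0.148
Degrees of freedom = 3 − 1 = 2; critical value at α = 0.05 is 5.991.
Since 0.148 < 5.991, we fail to reject the null hypothesis — the data are consistent with the 1:2:1 ratio.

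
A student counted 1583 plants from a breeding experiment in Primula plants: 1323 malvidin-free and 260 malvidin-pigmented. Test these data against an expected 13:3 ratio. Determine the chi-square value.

5.619

Total ratio parts = 16. Expected numbers out of 1583:
  malvidin-free: 1583 × 13/16 = 1286.1875
  malvidin-pigmented: 1583 × 3/16 = 296.8125
χ² = Σ (O − E)² / E
  malvidin-free: (1323 − 1286.1875)² / 1286.1875 = 1.0536
  malvidin-pigmented: (260 − 296.8125)² / 296.8125 = 4.5657
χ² = 1.0536 + 4.5657 = 5.6193 ≈ 5.619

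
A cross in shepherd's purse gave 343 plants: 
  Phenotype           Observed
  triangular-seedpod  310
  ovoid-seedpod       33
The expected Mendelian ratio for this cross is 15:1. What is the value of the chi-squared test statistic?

6.652

Under the 15:1 hypothesis (Σ ratio = 16, N = 343):
  triangular-seedpod: 343 × 15/16 = 321.5625
  ovoid-seedpod: 343 × 1/16 = 21.4375
χ² = Σ (O − E)² / E
  triangular-seedpod: (310 − 321.5625)² / 321.5625 = 0.4158
  ovoid-seedpod: (33 − 21.4375)² / 21.4375 = 6.2363
χ² = 0.4158 + 6.2363 = 6.6521 ≈ 6.652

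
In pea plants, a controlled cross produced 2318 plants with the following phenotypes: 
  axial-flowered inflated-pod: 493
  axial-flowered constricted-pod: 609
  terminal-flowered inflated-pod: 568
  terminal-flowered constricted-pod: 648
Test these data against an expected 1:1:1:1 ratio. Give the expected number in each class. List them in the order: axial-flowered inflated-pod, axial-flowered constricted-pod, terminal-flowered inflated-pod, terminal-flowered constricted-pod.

579.5, 579.5, 579.5, 579.5

Total ratio parts = 4. Expected numbers out of 2318:
  axial-flowered inflated-pod: 2318 × 1/4 = 579.5
  axial-flowered constricted-pod: 2318 × 1/4 = 579.5
  terminal-flowered inflated-pod: 2318 × 1/4 = 579.5
  terminal-flowered constricted-pod: 2318 × 1/4 = 579.5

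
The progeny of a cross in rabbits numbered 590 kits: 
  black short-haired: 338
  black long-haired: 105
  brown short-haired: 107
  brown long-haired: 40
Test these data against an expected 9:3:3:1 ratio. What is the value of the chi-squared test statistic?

The 9:3:3:1 ratio has 16 parts, so with N = 590 the expected counts are:
  black short-haired: 590 × 9/16 = 331.875
  black long-haired: 590 × 3/16 = 110.625
  brown short-haired: 590 × 3/16 = 110.625
  brown long-haired: 590 × 1/16 = 36.875
χ² = Σ (O − E)² / E
  black short-haired: (338 − 331.875)² / 331.875 = 0.1130
  black long-haired: (105 − 110.625)² / 110.625 = 0.2860
  brown short-haired: (107 − 110.625)² / 110.625 = 0.1188
  brown long-haired: (40 − 36.875)² / 36.875 = 0.2648
χ² = 0.1130 + 0.2860 + 0.1188 + 0.2648 = 0.7826 ≈ 0.783

0.783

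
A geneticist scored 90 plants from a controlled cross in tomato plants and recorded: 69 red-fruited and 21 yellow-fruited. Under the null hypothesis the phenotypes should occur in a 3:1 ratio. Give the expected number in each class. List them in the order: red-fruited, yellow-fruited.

Under the 3:1 hypothesis (Σ ratio = 4, N = 90):
  red-fruited: 90 × 3/4 = 67.5
  yellow-fruited: 90 × 1/4 = 22.5

67.5, 22.5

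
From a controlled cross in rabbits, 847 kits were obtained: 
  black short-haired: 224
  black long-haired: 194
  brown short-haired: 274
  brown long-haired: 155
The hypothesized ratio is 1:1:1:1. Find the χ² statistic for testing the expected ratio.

Expected counts for N = 847 under a 1:1:1:1 ratio (total parts = 4):
  black short-haired: 847 × 1/4 = 211.75
  black long-haired: 847 × 1/4 = 211.75
  brown short-haired: 847 × 1/4 = 211.75
  brown long-haired: 847 × 1/4 = 211.75
χ² = Σ (O − E)² / E
  black short-haired: (224 − 211.75)² / 211.75 = 0.7087
  black long-haired: (194 − 211.75)² / 211.75 = 1.4879
  brown short-haired: (274 − 211.75)² / 211.75 = 18.3002
  brown long-haired: (155 − 211.75)² / 211.75 = 15.2093
χ² = 0.7087 + 1.4879 + 18.3002 + 15.2093 = 35.7061 ≈ 35.706

35.706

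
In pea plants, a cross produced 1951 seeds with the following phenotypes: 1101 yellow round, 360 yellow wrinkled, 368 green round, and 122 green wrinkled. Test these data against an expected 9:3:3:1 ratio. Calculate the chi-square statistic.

The 9:3:3:1 ratio has 16 parts, so with N = 1951 the expected counts are:
  yellow round: 1951 × 9/16 = 1097.4375
  yellow wrinkled: 1951 × 3/16 = 365.8125
  green round: 1951 × 3/16 = 365.8125
  green wrinkled: 1951 × 1/16 = 121.9375
χ² = Σ (O − E)² / E
  yellow round: (1101 − 1097.4375)² / 1097.4375 = 0.0116
  yellow wrinkled: (360 − 365.8125)² / 365.8125 = 0.0924
  green round: (368 − 365.8125)² / 365.8125 = 0.0131
  green wrinkled: (122 − 121.9375)² / 121.9375 = 0.0000
χ² = 0.0116 + 0.0924 + 0.0131 + 0.0000 = 0.1171 ≈ 0.117

0.117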